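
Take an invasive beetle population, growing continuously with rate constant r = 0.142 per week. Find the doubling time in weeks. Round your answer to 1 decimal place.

doubling time = ln(2) / |r| = 0.69315 / 0.142

doubling time ≈ 4.9 weeks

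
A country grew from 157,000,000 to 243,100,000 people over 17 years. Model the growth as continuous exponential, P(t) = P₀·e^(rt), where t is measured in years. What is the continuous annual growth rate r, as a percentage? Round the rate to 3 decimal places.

243100000 = 157000000 · e^(r·17)
e^(17r) = 243100000/157000000 = 1.54841
r = ln(1.54841) / 17 = 0.43723 / 17

r ≈ 2.572% per year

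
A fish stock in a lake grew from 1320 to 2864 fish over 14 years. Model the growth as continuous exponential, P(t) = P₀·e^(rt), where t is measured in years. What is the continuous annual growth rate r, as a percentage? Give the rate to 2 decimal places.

2864 = 1320 · e^(r·14)
e^(14r) = 2864/1320 = 2.1697
r = ln(2.1697) / 14 = 0.77459 / 14

r ≈ 5.53% per year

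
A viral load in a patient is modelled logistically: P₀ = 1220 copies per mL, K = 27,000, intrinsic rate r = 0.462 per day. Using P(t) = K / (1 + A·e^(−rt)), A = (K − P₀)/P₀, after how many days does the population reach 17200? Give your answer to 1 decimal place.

A = (27000 − 1220)/1220 = 21.13115
17200 = 27000/(1 + 21.13115·e^(−0.462t)) → 1 + 21.13115·e^(−0.462t) = 1.56977
e^(−0.462t) = 0.026963 → t = ln(37.08732)/0.462 = 3.61328/0.462

t ≈ 7.8 days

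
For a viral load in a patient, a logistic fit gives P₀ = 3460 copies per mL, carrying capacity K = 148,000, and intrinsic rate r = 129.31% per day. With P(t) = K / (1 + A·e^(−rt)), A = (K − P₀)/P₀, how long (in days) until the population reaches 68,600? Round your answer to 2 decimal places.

t ≈ 2.77 days

A = (148000 − 3460)/3460 = 41.77457
68600 = 148000/(1 + 41.77457·e^(−1.2931t)) → 1 + 41.77457·e^(−1.2931t) = 2.15743
e^(−1.2931t) = 0.027707 → t = ln(36.09238)/1.2931 = 3.58608/1.2931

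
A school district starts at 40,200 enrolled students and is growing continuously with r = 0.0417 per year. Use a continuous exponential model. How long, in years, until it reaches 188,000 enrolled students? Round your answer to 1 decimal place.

188000 = 40200 · e^(0.0417·t)
t = ln(188000/40200) / 0.0417 = ln(4.67662) / 0.0417 = 1.54257 / 0.0417

t ≈ 37.0 years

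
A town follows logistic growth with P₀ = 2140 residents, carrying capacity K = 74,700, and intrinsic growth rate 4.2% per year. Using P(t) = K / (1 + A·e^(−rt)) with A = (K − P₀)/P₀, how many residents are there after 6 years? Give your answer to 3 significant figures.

≈ 2,730 residents

A = (74700 − 2140)/2140 = 33.90654
P(6) = 74700 / (1 + 33.90654·e^(−0.042·6)) = 74700 / (1 + 33.90654·0.777245)
= 74700 / 27.35368 ≈ 2730.89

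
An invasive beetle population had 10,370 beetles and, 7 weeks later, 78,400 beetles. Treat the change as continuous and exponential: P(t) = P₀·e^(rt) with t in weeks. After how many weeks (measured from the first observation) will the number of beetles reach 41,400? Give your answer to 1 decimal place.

r = ln(78400/10370) / 7 ≈ 0.288987 per week
t = ln(41400/10370) / r = 1.38436 / 0.288987 ≈ 4.79

t ≈ 4.8 weeks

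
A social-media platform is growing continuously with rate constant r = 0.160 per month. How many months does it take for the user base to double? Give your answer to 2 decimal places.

doubling time ≈ 4.33 months

doubling time = ln(2) / |r| = 0.69315 / 0.16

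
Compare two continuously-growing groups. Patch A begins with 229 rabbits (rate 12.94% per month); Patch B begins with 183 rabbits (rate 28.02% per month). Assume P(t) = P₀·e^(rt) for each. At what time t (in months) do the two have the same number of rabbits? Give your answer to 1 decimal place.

t ≈ 1.5 months

229·e^(0.1294t) = 183·e^(0.2802t)
229/183 = e^((0.2802 − 0.1294)t) → ln(1.25137) = 0.1508·t
t = 0.22424 / 0.1508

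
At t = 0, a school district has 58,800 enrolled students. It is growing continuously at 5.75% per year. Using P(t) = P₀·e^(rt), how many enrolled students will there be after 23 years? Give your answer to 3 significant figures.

≈ 221,000 enrolled students

P(23) = 58800 · e^(0.0575·23) = 58800 · e^(1.3225)
= 58800 · 3.75279 ≈ 220664.15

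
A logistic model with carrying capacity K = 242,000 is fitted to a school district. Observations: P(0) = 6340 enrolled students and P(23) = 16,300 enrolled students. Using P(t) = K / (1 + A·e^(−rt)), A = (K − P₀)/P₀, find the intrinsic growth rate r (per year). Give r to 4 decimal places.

A = (242000 − 6340)/6340 = 37.17035
16300 = 242000/(1 + 37.17035·e^(−r·23)) → e^(−23r) = (14.84663 − 1)/37.17035 = 0.372518
r = −ln(0.372518)/23 = 0.98747/23

r ≈ 0.0429 per year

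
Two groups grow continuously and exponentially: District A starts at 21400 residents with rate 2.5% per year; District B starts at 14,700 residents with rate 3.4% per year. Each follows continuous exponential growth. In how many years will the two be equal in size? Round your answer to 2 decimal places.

t ≈ 41.73 years

21400·e^(0.025t) = 14700·e^(0.034t)
21400/14700 = e^((0.034 − 0.025)t) → ln(1.45578) = 0.009·t
t = 0.37554 / 0.009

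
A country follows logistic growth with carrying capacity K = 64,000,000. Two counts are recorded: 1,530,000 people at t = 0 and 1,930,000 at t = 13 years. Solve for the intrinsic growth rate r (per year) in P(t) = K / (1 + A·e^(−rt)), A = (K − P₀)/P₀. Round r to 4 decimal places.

r ≈ 0.0184 per year

A = (64000000 − 1530000)/1530000 = 40.83007
1930000 = 64000000/(1 + 40.83007·e^(−r·13)) → e^(−13r) = (33.16062 − 1)/40.83007 = 0.78767
r = −ln(0.78767)/13 = 0.23868/13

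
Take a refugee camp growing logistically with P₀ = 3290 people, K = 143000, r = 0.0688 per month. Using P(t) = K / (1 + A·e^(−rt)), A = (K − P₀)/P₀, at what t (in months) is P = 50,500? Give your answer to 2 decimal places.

t ≈ 45.69 months

A = (143000 − 3290)/3290 = 42.46505
50500 = 143000/(1 + 42.46505·e^(−0.0688t)) → 1 + 42.46505·e^(−0.0688t) = 2.83168
e^(−0.0688t) = 0.043134 → t = ln(23.18362)/0.0688 = 3.14345/0.0688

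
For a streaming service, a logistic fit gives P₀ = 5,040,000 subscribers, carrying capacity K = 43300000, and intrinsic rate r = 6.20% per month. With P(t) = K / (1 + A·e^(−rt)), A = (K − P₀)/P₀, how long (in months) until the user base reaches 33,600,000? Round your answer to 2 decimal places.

A = (43300000 − 5040000)/5040000 = 7.59127
33600000 = 43300000/(1 + 7.59127·e^(−0.062t)) → 1 + 7.59127·e^(−0.062t) = 1.28869
e^(−0.062t) = 0.038029 → t = ln(26.29553)/0.062 = 3.2694/0.062

t ≈ 52.73 months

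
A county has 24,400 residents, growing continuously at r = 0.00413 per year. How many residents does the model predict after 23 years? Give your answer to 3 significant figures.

≈ 26,800 residents

P(23) = 24400 · e^(0.00413·23) = 24400 · e^(0.09499)
= 24400 · 1.09965 ≈ 26831.41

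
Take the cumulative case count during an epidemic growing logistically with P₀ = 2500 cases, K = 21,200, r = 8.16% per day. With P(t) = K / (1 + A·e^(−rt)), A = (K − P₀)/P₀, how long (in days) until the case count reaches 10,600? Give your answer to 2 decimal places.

t ≈ 24.66 days

A = (21200 − 2500)/2500 = 7.48
10600 = 21200/(1 + 7.48·e^(−0.0816t)) → 1 + 7.48·e^(−0.0816t) = 2
e^(−0.0816t) = 0.13369 → t = ln(7.48)/0.0816 = 2.01223/0.0816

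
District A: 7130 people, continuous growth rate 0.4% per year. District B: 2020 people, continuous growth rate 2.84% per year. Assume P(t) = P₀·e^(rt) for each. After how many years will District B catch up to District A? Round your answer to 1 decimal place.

7130·e^(0.004t) = 2020·e^(0.0284t)
7130/2020 = e^((0.0284 − 0.004)t) → ln(3.5297) = 0.0244·t
t = 1.26121 / 0.0244

t ≈ 51.7 years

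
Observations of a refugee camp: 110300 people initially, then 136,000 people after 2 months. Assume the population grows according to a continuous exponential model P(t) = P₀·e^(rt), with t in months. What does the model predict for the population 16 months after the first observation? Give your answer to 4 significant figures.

≈ 589,200 people

r = ln(136000/110300) / 2 ≈ 0.104725 per month
P(16) = 110300 · e^(0.104725·16) = 110300 · 5.34204 ≈ 589227.06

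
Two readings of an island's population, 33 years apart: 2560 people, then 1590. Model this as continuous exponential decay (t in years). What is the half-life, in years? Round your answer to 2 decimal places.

half-life ≈ 48.03 years

r = ln(1590/2560) / 33 = ln(0.62109) / 33 ≈ -0.014433 per year
half-life = ln 2 / |r| = 0.69315 / 0.014433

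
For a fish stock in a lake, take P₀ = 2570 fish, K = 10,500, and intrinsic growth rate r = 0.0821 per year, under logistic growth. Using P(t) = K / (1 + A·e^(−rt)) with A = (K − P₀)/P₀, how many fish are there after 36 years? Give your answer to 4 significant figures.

A = (10500 − 2570)/2570 = 3.0856
P(36) = 10500 / (1 + 3.0856·e^(−0.0821·36)) = 10500 / (1 + 3.0856·0.052047)
= 10500 / 1.1606 ≈ 9047.06

≈ 9,047 fish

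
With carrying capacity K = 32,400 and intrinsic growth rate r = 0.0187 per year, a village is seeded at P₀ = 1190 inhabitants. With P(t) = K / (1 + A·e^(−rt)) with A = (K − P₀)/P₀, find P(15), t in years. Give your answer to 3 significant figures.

≈ 1,560 inhabitants

A = (32400 − 1190)/1190 = 26.22689
P(15) = 32400 / (1 + 26.22689·e^(−0.0187·15)) = 32400 / (1 + 26.22689·0.755406)
= 32400 / 20.81195 ≈ 1556.8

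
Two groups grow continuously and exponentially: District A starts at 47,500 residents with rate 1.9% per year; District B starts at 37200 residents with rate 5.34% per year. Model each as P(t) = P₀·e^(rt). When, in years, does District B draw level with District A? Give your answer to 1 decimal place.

47500·e^(0.019t) = 37200·e^(0.0534t)
47500/37200 = e^((0.0534 − 0.019)t) → ln(1.27688) = 0.0344·t
t = 0.24442 / 0.0344

t ≈ 7.1 years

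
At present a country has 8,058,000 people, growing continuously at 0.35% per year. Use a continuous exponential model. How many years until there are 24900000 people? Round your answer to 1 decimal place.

t ≈ 322.3 years

24900000 = 8058000 · e^(0.0035·t)
t = ln(24900000/8058000) / 0.0035 = ln(3.0901) / 0.0035 = 1.1282 / 0.0035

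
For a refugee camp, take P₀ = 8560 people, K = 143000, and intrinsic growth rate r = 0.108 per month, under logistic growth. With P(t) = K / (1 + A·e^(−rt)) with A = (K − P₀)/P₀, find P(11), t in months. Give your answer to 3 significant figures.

A = (143000 − 8560)/8560 = 15.70561
P(11) = 143000 / (1 + 15.70561·e^(−0.108·11)) = 143000 / (1 + 15.70561·0.30483)
= 143000 / 5.78755 ≈ 24708.23

≈ 24,700 people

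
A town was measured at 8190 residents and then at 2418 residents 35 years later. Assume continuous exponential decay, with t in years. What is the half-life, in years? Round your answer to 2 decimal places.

r = ln(2418/8190) / 35 = ln(0.29524) / 35 ≈ -0.034856 per year
half-life = ln 2 / |r| = 0.69315 / 0.034856

half-life ≈ 19.89 years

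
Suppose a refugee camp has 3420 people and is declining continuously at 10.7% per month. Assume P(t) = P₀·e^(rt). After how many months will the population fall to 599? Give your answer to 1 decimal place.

599 = 3420 · e^(-0.107·t)
t = ln(599/3420) / -0.107 = ln(0.17515) / -0.107 = -1.74213 / -0.107

t ≈ 16.3 months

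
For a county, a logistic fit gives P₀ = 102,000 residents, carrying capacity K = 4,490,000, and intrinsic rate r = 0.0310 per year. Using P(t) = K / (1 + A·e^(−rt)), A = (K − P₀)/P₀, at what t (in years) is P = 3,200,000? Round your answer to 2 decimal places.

t ≈ 150.65 years

A = (4490000 − 102000)/102000 = 43.01961
3200000 = 4490000/(1 + 43.01961·e^(−0.031t)) → 1 + 43.01961·e^(−0.031t) = 1.40312
e^(−0.031t) = 0.009371 → t = ln(106.71531)/0.031 = 4.67016/0.031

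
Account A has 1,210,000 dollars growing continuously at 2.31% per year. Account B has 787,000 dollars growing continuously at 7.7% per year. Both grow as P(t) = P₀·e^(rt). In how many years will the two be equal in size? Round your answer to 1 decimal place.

1210000·e^(0.0231t) = 787000·e^(0.077t)
1210000/787000 = e^((0.077 − 0.0231)t) → ln(1.53748) = 0.0539·t
t = 0.43015 / 0.0539

t ≈ 8.0 years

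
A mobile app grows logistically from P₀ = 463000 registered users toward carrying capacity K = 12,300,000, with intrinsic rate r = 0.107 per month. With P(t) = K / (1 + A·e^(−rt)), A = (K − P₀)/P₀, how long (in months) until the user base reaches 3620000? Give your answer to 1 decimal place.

A = (12300000 − 463000)/463000 = 25.56587
3620000 = 12300000/(1 + 25.56587·e^(−0.107t)) → 1 + 25.56587·e^(−0.107t) = 3.39779
e^(−0.107t) = 0.093789 → t = ln(10.66227)/0.107 = 2.36671/0.107

t ≈ 22.1 months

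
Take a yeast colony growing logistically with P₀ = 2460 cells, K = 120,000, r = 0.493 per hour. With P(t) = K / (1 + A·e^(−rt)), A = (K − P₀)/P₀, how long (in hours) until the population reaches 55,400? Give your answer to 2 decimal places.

t ≈ 7.53 hours

A = (120000 − 2460)/2460 = 47.78049
55400 = 120000/(1 + 47.78049·e^(−0.493t)) → 1 + 47.78049·e^(−0.493t) = 2.16606
e^(−0.493t) = 0.024405 → t = ln(40.97584)/0.493 = 3.71298/0.493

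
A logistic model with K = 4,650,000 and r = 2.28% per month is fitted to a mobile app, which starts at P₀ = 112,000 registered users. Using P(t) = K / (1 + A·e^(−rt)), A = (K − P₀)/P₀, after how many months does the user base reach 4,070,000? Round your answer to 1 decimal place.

t ≈ 247.8 months

A = (4650000 − 112000)/112000 = 40.51786
4070000 = 4650000/(1 + 40.51786·e^(−0.0228t)) → 1 + 40.51786·e^(−0.0228t) = 1.14251
e^(−0.0228t) = 0.003517 → t = ln(284.32358)/0.0228 = 5.65011/0.0228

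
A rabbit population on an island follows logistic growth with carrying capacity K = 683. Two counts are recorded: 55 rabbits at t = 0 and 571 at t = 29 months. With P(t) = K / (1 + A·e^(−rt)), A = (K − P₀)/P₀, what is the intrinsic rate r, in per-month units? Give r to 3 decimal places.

r ≈ 0.140 per month

A = (683 − 55)/55 = 11.41818
571 = 683/(1 + 11.41818·e^(−r·29)) → e^(−29r) = (1.19615 − 1)/11.41818 = 0.017178
r = −ln(0.017178)/29 = 4.0641/29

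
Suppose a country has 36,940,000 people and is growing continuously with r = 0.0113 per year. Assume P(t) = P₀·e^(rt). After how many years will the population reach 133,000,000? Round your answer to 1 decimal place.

t ≈ 113.4 years

133000000 = 36940000 · e^(0.0113·t)
t = ln(133000000/36940000) / 0.0113 = ln(3.60043) / 0.0113 = 1.28105 / 0.0113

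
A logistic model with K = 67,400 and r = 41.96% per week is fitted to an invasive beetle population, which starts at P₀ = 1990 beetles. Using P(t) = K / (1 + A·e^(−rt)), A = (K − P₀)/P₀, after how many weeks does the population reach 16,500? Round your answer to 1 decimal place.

A = (67400 − 1990)/1990 = 32.86935
16500 = 67400/(1 + 32.86935·e^(−0.4196t)) → 1 + 32.86935·e^(−0.4196t) = 4.08485
e^(−0.4196t) = 0.093852 → t = ln(10.65509)/0.4196 = 2.36604/0.4196

t ≈ 5.6 weeks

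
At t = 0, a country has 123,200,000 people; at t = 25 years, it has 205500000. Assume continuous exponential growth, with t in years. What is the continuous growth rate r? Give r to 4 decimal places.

r ≈ 0.0205 per year

205500000 = 123200000 · e^(r·25)
e^(25r) = 205500000/123200000 = 1.66802
r = ln(1.66802) / 25 = 0.51164 / 25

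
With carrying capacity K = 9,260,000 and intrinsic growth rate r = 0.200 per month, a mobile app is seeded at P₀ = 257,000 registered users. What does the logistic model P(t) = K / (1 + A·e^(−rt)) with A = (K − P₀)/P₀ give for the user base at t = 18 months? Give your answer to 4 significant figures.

≈ 4,731,000 registered users

A = (9260000 − 257000)/257000 = 35.03113
P(18) = 9260000 / (1 + 35.03113·e^(−0.2·18)) = 9260000 / (1 + 35.03113·0.027324)
= 9260000 / 1.95718 ≈ 4731295.06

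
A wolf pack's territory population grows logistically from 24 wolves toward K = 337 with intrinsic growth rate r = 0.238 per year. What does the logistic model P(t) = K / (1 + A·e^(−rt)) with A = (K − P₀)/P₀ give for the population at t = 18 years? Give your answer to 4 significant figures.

≈ 285.6 wolves

A = (337 − 24)/24 = 13.04167
P(18) = 337 / (1 + 13.04167·e^(−0.238·18)) = 337 / (1 + 13.04167·0.013787)
= 337 / 1.17981 ≈ 285.64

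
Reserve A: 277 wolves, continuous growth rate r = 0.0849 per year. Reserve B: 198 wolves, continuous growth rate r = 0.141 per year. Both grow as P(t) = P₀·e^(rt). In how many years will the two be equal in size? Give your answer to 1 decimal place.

t ≈ 6.0 years

277·e^(0.0849t) = 198·e^(0.141t)
277/198 = e^((0.141 − 0.0849)t) → ln(1.39899) = 0.0561·t
t = 0.33575 / 0.0561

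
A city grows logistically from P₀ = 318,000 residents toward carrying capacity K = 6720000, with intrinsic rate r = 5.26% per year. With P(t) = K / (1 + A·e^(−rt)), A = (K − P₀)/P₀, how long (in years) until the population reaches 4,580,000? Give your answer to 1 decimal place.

A = (6720000 − 318000)/318000 = 20.13208
4580000 = 6720000/(1 + 20.13208·e^(−0.0526t)) → 1 + 20.13208·e^(−0.0526t) = 1.46725
e^(−0.0526t) = 0.023209 → t = ln(43.0864)/0.0526 = 3.76321/0.0526

t ≈ 71.5 years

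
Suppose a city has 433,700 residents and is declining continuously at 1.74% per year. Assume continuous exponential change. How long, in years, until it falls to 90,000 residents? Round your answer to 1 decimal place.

t ≈ 90.4 years

90000 = 433700 · e^(-0.0174·t)
t = ln(90000/433700) / -0.0174 = ln(0.20752) / -0.0174 = -1.57254 / -0.0174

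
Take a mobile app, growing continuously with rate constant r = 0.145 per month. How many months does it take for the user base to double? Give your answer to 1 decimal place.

doubling time = ln(2) / |r| = 0.69315 / 0.145

doubling time ≈ 4.8 months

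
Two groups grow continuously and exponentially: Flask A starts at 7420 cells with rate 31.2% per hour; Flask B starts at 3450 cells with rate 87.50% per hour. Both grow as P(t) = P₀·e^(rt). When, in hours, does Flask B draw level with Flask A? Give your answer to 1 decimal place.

t ≈ 1.4 hours

7420·e^(0.312t) = 3450·e^(0.875t)
7420/3450 = e^((0.875 − 0.312)t) → ln(2.15072) = 0.563·t
t = 0.7658 / 0.563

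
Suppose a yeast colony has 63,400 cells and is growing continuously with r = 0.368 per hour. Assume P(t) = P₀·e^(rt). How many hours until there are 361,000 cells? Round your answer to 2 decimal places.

361000 = 63400 · e^(0.368·t)
t = ln(361000/63400) / 0.368 = ln(5.69401) / 0.368 = 1.73941 / 0.368

t ≈ 4.73 hours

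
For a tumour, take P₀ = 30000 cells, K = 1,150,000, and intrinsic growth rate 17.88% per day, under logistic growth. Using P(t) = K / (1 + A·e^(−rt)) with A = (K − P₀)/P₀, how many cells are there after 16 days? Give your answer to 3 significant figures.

A = (1150000 − 30000)/30000 = 37.33333
P(16) = 1150000 / (1 + 37.33333·e^(−0.1788·16)) = 1150000 / (1 + 37.33333·0.057223)
= 1150000 / 3.13632 ≈ 366671.3

≈ 367,000 cells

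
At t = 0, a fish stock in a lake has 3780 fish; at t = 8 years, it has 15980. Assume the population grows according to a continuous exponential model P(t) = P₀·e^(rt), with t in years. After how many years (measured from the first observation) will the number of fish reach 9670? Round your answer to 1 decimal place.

t ≈ 5.2 years

r = ln(15980/3780) / 8 ≈ 0.180202 per year
t = ln(9670/3780) / r = 0.9393 / 0.180202 ≈ 5.213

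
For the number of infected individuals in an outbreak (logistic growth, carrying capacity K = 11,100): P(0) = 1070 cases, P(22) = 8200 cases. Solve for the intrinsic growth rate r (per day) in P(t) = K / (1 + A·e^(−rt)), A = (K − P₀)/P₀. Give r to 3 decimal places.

r ≈ 0.149 per day

A = (11100 − 1070)/1070 = 9.37383
8200 = 11100/(1 + 9.37383·e^(−r·22)) → e^(−22r) = (1.35366 − 1)/9.37383 = 0.037728
r = −ln(0.037728)/22 = 3.27735/22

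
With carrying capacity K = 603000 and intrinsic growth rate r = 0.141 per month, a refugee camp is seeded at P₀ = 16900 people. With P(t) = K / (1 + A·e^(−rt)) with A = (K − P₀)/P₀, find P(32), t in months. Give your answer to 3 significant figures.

≈ 437,000 people

A = (603000 − 16900)/16900 = 34.68047
P(32) = 603000 / (1 + 34.68047·e^(−0.141·32)) = 603000 / (1 + 34.68047·0.010976)
= 603000 / 1.38067 ≈ 436744.57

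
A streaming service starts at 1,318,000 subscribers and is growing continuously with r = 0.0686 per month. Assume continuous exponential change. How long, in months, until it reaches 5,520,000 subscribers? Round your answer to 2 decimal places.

5520000 = 1318000 · e^(0.0686·t)
t = ln(5520000/1318000) / 0.0686 = ln(4.18816) / 0.0686 = 1.43226 / 0.0686

t ≈ 20.88 months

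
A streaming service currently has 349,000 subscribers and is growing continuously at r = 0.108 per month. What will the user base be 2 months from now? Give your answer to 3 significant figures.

≈ 433,000 subscribers

P(2) = 349000 · e^(0.108·2) = 349000 · e^(0.216)
= 349000 · 1.2411 ≈ 433144.73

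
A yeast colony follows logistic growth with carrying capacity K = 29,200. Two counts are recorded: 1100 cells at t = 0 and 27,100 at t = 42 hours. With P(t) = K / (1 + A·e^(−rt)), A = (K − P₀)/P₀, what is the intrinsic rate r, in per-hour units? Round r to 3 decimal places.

r ≈ 0.138 per hour

A = (29200 − 1100)/1100 = 25.54545
27100 = 29200/(1 + 25.54545·e^(−r·42)) → e^(−42r) = (1.07749 − 1)/25.54545 = 0.003033
r = −ln(0.003033)/42 = 5.79806/42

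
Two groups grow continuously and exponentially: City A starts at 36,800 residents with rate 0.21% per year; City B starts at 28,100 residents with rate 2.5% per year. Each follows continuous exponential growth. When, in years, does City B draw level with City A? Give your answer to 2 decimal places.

36800·e^(0.0021t) = 28100·e^(0.025t)
36800/28100 = e^((0.025 − 0.0021)t) → ln(1.30961) = 0.0229·t
t = 0.26973 / 0.0229

t ≈ 11.78 years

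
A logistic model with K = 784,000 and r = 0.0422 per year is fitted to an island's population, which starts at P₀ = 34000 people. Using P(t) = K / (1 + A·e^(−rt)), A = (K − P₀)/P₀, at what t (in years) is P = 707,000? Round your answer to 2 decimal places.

A = (784000 − 34000)/34000 = 22.05882
707000 = 784000/(1 + 22.05882·e^(−0.0422t)) → 1 + 22.05882·e^(−0.0422t) = 1.10891
e^(−0.0422t) = 0.004937 → t = ln(202.54011)/0.0422 = 5.31094/0.0422

t ≈ 125.85 years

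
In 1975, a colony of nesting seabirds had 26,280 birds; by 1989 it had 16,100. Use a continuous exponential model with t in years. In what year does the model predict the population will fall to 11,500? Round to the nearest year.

r = ln(16100/26280) / 14 = -0.48999/14 ≈ -0.034999 per year
t = ln(11500/26280) / r = -0.82646/-0.034999 ≈ 23.61 years after 1975

year 1999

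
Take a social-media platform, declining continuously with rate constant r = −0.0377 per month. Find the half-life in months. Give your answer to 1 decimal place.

half-life = ln(2) / |r| = 0.69315 / 0.0377

half-life ≈ 18.4 months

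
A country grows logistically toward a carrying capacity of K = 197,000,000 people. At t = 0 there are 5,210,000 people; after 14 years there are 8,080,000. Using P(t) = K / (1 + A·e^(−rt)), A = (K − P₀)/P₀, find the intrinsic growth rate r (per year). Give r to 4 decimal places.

r ≈ 0.0324 per year

A = (197000000 − 5210000)/5210000 = 36.8119
8080000 = 197000000/(1 + 36.8119·e^(−r·14)) → e^(−14r) = (24.38119 − 1)/36.8119 = 0.635153
r = −ln(0.635153)/14 = 0.45389/14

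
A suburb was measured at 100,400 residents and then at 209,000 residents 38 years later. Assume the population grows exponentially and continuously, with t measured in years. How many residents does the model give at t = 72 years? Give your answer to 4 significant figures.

≈ 402,800 residents

r = ln(209000/100400) / 38 ≈ 0.019294 per year
P(72) = 100400 · e^(0.019294·72) = 100400 · 4.01151 ≈ 402755.75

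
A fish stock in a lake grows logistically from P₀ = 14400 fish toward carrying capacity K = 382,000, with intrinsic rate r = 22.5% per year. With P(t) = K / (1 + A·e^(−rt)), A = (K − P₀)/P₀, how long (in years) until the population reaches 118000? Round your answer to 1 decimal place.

t ≈ 10.8 years

A = (382000 − 14400)/14400 = 25.52778
118000 = 382000/(1 + 25.52778·e^(−0.225t)) → 1 + 25.52778·e^(−0.225t) = 3.23729
e^(−0.225t) = 0.087641 → t = ln(11.41014)/0.225 = 2.4345/0.225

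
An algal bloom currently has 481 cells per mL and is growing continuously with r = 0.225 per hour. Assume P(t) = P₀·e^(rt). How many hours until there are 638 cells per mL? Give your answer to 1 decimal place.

t ≈ 1.3 hours

638 = 481 · e^(0.225·t)
t = ln(638/481) / 0.225 = ln(1.3264) / 0.225 = 0.28247 / 0.225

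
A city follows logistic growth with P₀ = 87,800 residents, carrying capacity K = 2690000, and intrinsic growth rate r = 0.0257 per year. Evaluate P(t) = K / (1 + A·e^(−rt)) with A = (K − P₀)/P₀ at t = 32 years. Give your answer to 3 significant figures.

≈ 192,000 residents

A = (2690000 − 87800)/87800 = 29.63781
P(32) = 2690000 / (1 + 29.63781·e^(−0.0257·32)) = 2690000 / (1 + 29.63781·0.439376)
= 2690000 / 14.02214 ≈ 191839.47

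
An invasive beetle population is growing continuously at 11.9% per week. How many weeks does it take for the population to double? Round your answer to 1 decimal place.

doubling time = ln(2) / |r| = 0.69315 / 0.119

doubling time ≈ 5.8 weeks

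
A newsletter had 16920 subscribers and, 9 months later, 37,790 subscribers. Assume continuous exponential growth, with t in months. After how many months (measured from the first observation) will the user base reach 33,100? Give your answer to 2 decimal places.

t ≈ 7.52 months

r = ln(37790/16920) / 9 ≈ 0.089283 per month
t = ln(33100/16920) / r = 0.67104 / 0.089283 ≈ 7.516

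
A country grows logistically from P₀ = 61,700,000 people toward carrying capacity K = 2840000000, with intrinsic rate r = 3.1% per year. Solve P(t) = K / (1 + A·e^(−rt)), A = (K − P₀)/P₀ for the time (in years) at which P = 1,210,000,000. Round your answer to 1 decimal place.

t ≈ 113.2 years

A = (2840000000 − 61700000)/61700000 = 45.02917
1210000000 = 2840000000/(1 + 45.02917·e^(−0.031t)) → 1 + 45.02917·e^(−0.031t) = 2.34711
e^(−0.031t) = 0.029916 → t = ln(33.42656)/0.031 = 3.50935/0.031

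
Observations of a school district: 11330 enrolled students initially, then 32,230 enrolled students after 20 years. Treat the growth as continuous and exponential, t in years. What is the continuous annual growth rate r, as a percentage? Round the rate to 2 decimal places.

r ≈ 5.23% per year

32230 = 11330 · e^(r·20)
e^(20r) = 32230/11330 = 2.84466
r = ln(2.84466) / 20 = 1.04544 / 20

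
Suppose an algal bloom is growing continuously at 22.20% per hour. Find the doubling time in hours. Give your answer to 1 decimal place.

doubling time = ln(2) / |r| = 0.69315 / 0.222

doubling time ≈ 3.1 hours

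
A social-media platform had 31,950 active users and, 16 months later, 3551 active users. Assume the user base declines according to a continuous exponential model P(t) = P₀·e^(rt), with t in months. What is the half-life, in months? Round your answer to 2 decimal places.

half-life ≈ 5.05 months

r = ln(3551/31950) / 16 = ln(0.11114) / 16 ≈ -0.137309 per month
half-life = ln 2 / |r| = 0.69315 / 0.137309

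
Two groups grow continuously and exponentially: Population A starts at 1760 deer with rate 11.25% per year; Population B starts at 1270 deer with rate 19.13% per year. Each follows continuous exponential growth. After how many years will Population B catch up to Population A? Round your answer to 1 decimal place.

1760·e^(0.1125t) = 1270·e^(0.1913t)
1760/1270 = e^((0.1913 − 0.1125)t) → ln(1.38583) = 0.0788·t
t = 0.3263 / 0.0788

t ≈ 4.1 years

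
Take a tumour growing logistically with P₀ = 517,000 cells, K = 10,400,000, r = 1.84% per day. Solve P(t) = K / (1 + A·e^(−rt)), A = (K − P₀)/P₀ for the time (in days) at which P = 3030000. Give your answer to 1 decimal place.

t ≈ 112.0 days

A = (10400000 − 517000)/517000 = 19.11605
3030000 = 10400000/(1 + 19.11605·e^(−0.0184t)) → 1 + 19.11605·e^(−0.0184t) = 3.43234
e^(−0.0184t) = 0.127241 → t = ln(7.85911)/0.0184 = 2.06167/0.0184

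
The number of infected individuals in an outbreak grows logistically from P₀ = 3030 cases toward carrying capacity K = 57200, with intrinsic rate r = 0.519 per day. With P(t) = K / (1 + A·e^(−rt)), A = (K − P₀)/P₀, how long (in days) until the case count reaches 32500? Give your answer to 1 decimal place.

A = (57200 − 3030)/3030 = 17.87789
32500 = 57200/(1 + 17.87789·e^(−0.519t)) → 1 + 17.87789·e^(−0.519t) = 1.76
e^(−0.519t) = 0.042511 → t = ln(23.52354)/0.519 = 3.158/0.519

t ≈ 6.1 days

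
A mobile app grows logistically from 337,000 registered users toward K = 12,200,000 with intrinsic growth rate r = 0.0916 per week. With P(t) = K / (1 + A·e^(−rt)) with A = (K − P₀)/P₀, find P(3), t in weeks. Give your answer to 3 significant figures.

≈ 440,000 registered users

A = (12200000 − 337000)/337000 = 35.20178
P(3) = 12200000 / (1 + 35.20178·e^(−0.0916·3)) = 12200000 / (1 + 35.20178·0.759724)
= 12200000 / 27.74364 ≈ 439740.43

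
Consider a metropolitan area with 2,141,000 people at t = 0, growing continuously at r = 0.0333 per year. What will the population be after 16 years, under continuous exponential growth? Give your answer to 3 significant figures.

≈ 3,650,000 people

P(16) = 2141000 · e^(0.0333·16) = 2141000 · e^(0.5328)
= 2141000 · 1.7037 ≈ 3647613.1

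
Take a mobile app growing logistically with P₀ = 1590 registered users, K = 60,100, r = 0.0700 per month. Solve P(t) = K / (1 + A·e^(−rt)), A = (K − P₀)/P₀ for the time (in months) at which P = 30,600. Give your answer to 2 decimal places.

t ≈ 52.03 months

A = (60100 − 1590)/1590 = 36.79874
30600 = 60100/(1 + 36.79874·e^(−0.07t)) → 1 + 36.79874·e^(−0.07t) = 1.96405
e^(−0.07t) = 0.026198 → t = ln(38.1709)/0.07 = 3.64207/0.07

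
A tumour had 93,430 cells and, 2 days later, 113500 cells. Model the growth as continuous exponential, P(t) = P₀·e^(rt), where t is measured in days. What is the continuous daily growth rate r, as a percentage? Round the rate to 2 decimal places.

113500 = 93430 · e^(r·2)
e^(2r) = 113500/93430 = 1.21481
r = ln(1.21481) / 2 = 0.19459 / 2

r ≈ 9.73% per day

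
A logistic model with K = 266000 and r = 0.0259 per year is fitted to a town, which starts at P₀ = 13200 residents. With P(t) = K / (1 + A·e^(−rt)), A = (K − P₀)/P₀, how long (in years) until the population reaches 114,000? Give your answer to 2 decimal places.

t ≈ 102.88 years

A = (266000 − 13200)/13200 = 19.15152
114000 = 266000/(1 + 19.15152·e^(−0.0259t)) → 1 + 19.15152·e^(−0.0259t) = 2.33333
e^(−0.0259t) = 0.06962 → t = ln(14.36364)/0.0259 = 2.6647/0.0259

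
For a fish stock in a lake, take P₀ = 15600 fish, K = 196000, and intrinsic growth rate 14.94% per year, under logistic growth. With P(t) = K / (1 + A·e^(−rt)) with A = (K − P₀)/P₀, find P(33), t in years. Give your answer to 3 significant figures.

≈ 181,000 fish

A = (196000 − 15600)/15600 = 11.5641
P(33) = 196000 / (1 + 11.5641·e^(−0.1494·33)) = 196000 / (1 + 11.5641·0.007225)
= 196000 / 1.08355 ≈ 180886.68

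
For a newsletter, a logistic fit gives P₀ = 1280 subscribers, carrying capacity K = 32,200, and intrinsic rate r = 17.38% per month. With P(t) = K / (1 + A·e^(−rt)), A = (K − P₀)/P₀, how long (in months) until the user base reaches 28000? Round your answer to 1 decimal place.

A = (32200 − 1280)/1280 = 24.15625
28000 = 32200/(1 + 24.15625·e^(−0.1738t)) → 1 + 24.15625·e^(−0.1738t) = 1.15
e^(−0.1738t) = 0.00621 → t = ln(161.04167)/0.1738 = 5.08166/0.1738

t ≈ 29.2 months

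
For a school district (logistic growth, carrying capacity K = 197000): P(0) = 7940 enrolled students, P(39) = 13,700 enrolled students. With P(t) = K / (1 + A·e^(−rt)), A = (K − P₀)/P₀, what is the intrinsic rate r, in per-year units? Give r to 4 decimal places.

A = (197000 − 7940)/7940 = 23.81108
13700 = 197000/(1 + 23.81108·e^(−r·39)) → e^(−39r) = (14.37956 − 1)/23.81108 = 0.561905
r = −ln(0.561905)/39 = 0.57642/39

r ≈ 0.0148 per year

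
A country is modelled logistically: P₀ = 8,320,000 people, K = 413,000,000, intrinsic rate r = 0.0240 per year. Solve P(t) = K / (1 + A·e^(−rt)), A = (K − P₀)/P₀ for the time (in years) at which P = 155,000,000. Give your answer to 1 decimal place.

t ≈ 140.6 years

A = (413000000 − 8320000)/8320000 = 48.63942
155000000 = 413000000/(1 + 48.63942·e^(−0.024t)) → 1 + 48.63942·e^(−0.024t) = 2.66452
e^(−0.024t) = 0.034222 → t = ln(29.22136)/0.024 = 3.3749/0.024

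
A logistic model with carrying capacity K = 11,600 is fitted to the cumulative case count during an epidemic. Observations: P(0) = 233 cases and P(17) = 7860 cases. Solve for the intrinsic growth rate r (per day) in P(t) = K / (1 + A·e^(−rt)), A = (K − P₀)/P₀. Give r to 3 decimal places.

A = (11600 − 233)/233 = 48.78541
7860 = 11600/(1 + 48.78541·e^(−r·17)) → e^(−17r) = (1.47583 − 1)/48.78541 = 0.009753
r = −ln(0.009753)/17 = 4.63013/17

r ≈ 0.272 per day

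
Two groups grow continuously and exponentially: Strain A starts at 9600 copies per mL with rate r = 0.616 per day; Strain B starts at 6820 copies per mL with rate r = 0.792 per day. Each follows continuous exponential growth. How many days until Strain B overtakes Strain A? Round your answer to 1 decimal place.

t ≈ 1.9 days

9600·e^(0.616t) = 6820·e^(0.792t)
9600/6820 = e^((0.792 − 0.616)t) → ln(1.40762) = 0.176·t
t = 0.3419 / 0.176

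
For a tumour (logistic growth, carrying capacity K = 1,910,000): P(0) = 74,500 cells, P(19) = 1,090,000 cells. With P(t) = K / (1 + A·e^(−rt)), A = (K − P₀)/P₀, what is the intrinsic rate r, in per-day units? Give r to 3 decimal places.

A = (1910000 − 74500)/74500 = 24.63758
1090000 = 1910000/(1 + 24.63758·e^(−r·19)) → e^(−19r) = (1.75229 − 1)/24.63758 = 0.030534
r = −ln(0.030534)/19 = 3.4889/19

r ≈ 0.184 per day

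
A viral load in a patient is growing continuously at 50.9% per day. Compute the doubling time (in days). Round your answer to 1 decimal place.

doubling time = ln(2) / |r| = 0.69315 / 0.509

doubling time ≈ 1.4 days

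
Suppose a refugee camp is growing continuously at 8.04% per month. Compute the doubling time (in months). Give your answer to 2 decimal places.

doubling time ≈ 8.62 months

doubling time = ln(2) / |r| = 0.69315 / 0.0804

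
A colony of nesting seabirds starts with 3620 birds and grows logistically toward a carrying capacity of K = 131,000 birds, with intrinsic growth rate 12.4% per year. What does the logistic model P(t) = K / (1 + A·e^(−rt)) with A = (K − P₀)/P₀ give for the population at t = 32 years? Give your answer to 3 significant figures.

≈ 78,700 birds

A = (131000 − 3620)/3620 = 35.18785
P(32) = 131000 / (1 + 35.18785·e^(−0.124·32)) = 131000 / (1 + 35.18785·0.018911)
= 131000 / 1.66545 ≈ 78657.66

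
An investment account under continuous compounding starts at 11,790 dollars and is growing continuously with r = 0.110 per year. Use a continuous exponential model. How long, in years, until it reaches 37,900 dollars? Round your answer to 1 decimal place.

t ≈ 10.6 years

37900 = 11790 · e^(0.11·t)
t = ln(37900/11790) / 0.11 = ln(3.21459) / 0.11 = 1.1677 / 0.11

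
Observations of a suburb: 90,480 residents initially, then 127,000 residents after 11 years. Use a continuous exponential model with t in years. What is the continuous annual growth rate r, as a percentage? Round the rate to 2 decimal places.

r ≈ 3.08% per year

127000 = 90480 · e^(r·11)
e^(11r) = 127000/90480 = 1.40363
r = ln(1.40363) / 11 = 0.33906 / 11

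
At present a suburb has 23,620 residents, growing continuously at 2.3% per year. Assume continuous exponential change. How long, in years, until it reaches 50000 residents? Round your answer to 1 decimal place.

t ≈ 32.6 years

50000 = 23620 · e^(0.023·t)
t = ln(50000/23620) / 0.023 = ln(2.11685) / 0.023 = 0.74993 / 0.023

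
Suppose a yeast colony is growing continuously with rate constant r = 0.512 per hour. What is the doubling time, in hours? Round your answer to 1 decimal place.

doubling time = ln(2) / |r| = 0.69315 / 0.512

doubling time ≈ 1.4 hours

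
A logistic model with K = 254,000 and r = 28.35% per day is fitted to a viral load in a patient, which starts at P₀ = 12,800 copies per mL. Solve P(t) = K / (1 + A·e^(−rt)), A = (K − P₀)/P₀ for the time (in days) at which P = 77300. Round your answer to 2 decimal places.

t ≈ 7.44 days

A = (254000 − 12800)/12800 = 18.84375
77300 = 254000/(1 + 18.84375·e^(−0.2835t)) → 1 + 18.84375·e^(−0.2835t) = 3.2859
e^(−0.2835t) = 0.121308 → t = ln(8.24347)/0.2835 = 2.10942/0.2835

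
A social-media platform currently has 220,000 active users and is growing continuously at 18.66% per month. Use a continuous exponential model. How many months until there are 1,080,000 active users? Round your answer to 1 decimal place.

1080000 = 220000 · e^(0.1866·t)
t = ln(1080000/220000) / 0.1866 = ln(4.90909) / 0.1866 = 1.59109 / 0.1866

t ≈ 8.5 months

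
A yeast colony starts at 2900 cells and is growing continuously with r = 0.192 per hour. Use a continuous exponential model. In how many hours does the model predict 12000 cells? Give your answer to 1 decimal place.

12000 = 2900 · e^(0.192·t)
t = ln(12000/2900) / 0.192 = ln(4.13793) / 0.192 = 1.4202 / 0.192

t ≈ 7.4 hours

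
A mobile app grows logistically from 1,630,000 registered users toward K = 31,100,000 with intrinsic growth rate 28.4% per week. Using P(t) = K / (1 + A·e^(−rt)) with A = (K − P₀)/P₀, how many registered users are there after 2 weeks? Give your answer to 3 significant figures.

≈ 2,770,000 registered users

A = (31100000 − 1630000)/1630000 = 18.07975
P(2) = 31100000 / (1 + 18.07975·e^(−0.284·2)) = 31100000 / (1 + 18.07975·0.566658)
= 31100000 / 11.24503 ≈ 2765666.07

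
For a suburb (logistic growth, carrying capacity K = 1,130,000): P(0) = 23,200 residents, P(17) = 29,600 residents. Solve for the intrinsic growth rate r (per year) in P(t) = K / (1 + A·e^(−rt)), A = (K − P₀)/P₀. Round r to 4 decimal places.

r ≈ 0.0147 per year

A = (1130000 − 23200)/23200 = 47.7069
29600 = 1130000/(1 + 47.7069·e^(−r·17)) → e^(−17r) = (38.17568 − 1)/47.7069 = 0.779252
r = −ln(0.779252)/17 = 0.24942/17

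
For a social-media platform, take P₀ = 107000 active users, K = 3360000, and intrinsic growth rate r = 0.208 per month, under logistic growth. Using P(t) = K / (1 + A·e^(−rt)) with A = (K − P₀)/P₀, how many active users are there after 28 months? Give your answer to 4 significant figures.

≈ 3,083,000 active users

A = (3360000 − 107000)/107000 = 30.40187
P(28) = 3360000 / (1 + 30.40187·e^(−0.208·28)) = 3360000 / (1 + 30.40187·0.002956)
= 3360000 / 1.08986 ≈ 3082963.14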